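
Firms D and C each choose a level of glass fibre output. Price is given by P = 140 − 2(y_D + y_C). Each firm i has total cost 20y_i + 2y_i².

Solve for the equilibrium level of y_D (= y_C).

12

Firm D's profit: π = y_D(140 − 2(y_D + y_C)) − 20y_D − 2y_D².
∂π/∂y_D = 120 − 8y_D − 2y_C = 0, so y_D = 15 − 0.25y_C.
The game is symmetric, so in equilibrium y_C = y_D: the reaction function gives 1.25y_D = 15, hence y_D = 12.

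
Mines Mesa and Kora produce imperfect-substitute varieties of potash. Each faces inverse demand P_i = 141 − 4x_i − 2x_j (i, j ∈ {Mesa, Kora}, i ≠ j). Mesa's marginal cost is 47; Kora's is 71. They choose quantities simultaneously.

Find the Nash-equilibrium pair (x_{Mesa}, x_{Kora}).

10.2, 6.2

Mine Mesa's profit: π = x_{Mesa}(141 − 4x_{Mesa} − 2x_{Kora}) − 47x_{Mesa}.
∂π/∂x_{Mesa} = 94 − 8x_{Mesa} − 2x_{Kora} = 0 ⇒ x_{Mesa} = 11.75 − 0.25x_{Kora}.
Similarly x_{Kora} = 8.75 − 0.25x_{Mesa}.
Solving the two reaction functions simultaneously: (1 − (−0.25)(−0.25))x_{Mesa} = 11.75 − 0.25·8.75, so 0.9375x_{Mesa} = 9.5625 and x_{Mesa} = 10.2.
Then x_{Kora} = 8.75 − 0.25·10.2 = 6.2.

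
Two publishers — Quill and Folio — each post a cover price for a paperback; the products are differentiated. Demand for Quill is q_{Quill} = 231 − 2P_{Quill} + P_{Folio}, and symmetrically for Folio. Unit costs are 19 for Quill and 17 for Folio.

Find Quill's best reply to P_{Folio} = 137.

Quill's profit: π = (P_{Quill} − 19)(231 − 2P_{Quill} + P_{Folio}).
∂π/∂P_{Quill} = 269 − 4P_{Quill} + P_{Folio} = 0 ⇒ P_{Quill} = 67.25 + 0.25P_{Folio}.
At P_{Folio} = 137: P_{Quill} = 67.25 + 0.25·137 = 101.5.

101.5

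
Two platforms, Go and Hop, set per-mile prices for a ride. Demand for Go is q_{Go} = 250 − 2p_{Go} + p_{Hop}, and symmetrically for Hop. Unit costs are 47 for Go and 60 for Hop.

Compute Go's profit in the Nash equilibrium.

9632.72

Go's profit: π = (p_{Go} − 47)(250 − 2p_{Go} + p_{Hop}).
∂π/∂p_{Go} = 344 − 4p_{Go} + p_{Hop} = 0 ⇒ p_{Go} = 86 + 0.25p_{Hop}.
Similarly p_{Hop} = 92.5 + 0.25p_{Go}.
Solving the two reaction functions simultaneously: (1 − (0.25)(0.25))p_{Go} = 86 + 0.25·92.5, so 0.9375p_{Go} = 109.125 and p_{Go} = 116.4.
Then p_{Hop} = 92.5 + 0.25·116.4 = 121.6.
q_{Go} = 250 − 2·116.4 + 121.6 = 138.8.
Profit = (116.4 − 47)·138.8 = 9632.72.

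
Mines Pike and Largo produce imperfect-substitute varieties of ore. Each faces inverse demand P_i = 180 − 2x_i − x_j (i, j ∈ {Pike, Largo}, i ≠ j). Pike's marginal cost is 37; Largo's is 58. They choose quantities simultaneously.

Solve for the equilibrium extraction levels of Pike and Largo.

30, 23

Mine Pike's profit: π = x_{Pike}(180 − 2x_{Pike} − x_{Largo}) − 37x_{Pike}.
∂π/∂x_{Pike} = 143 − 4x_{Pike} − x_{Largo} = 0 ⇒ x_{Pike} = 35.75 − 0.25x_{Largo}.
Similarly x_{Largo} = 30.5 − 0.25x_{Pike}.
Plugging x_{Largo} into Pike's best response: x_{Pike} = 35.75 − 0.25(30.5 − 0.25x_{Pike}) ⇒ 0.9375x_{Pike} = 28.125, so x_{Pike} = 30.
Then x_{Largo} = 30.5 − 0.25·30 = 23.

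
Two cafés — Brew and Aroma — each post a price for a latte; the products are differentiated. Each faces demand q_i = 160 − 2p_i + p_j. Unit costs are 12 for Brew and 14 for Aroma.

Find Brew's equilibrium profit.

Brew's profit: π = (p_{Brew} − 12)(160 − 2p_{Brew} + p_{Aroma}).
∂π/∂p_{Brew} = 184 − 4p_{Brew} + p_{Aroma} = 0 ⇒ p_{Brew} = 46 + 0.25p_{Aroma}.
Similarly p_{Aroma} = 47 + 0.25p_{Brew}.
Plugging p_{Aroma} into Brew's best response: p_{Brew} = 46 + 0.25(47 + 0.25p_{Brew}) ⇒ 0.9375p_{Brew} = 57.75, so p_{Brew} = 61.6.
Then p_{Aroma} = 47 + 0.25·61.6 = 62.4.
q_{Brew} = 160 − 2·61.6 + 62.4 = 99.2.
Profit = (61.6 − 12)·99.2 = 4920.32.

4920.32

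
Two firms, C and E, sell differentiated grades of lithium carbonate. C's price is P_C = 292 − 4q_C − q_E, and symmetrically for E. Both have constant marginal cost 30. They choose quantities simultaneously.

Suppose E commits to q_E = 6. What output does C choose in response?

32

Firm C's profit: π = q_C(292 − 4q_C − q_E) − 30q_C.
∂π/∂q_C = 262 − 8q_C − q_E = 0 ⇒ q_C = 32.75 − 0.125q_E.
At q_E = 6: q_C = 32.75 − 0.125·6 = 32.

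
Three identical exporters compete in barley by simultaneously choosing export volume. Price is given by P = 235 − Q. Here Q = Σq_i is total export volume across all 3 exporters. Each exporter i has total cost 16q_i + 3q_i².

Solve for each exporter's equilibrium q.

A representative exporter's profit is π_i = q_i(235 − Q) − 16q_i − 3q_i², with Q = q_i + Σ_{j≠i} q_j.
First-order condition: 219 − 8q_i − Σ_{j≠i} q_j = 0.
Imposing symmetry (q_j = q for all j) turns Σ_{j≠i} q_j into 2q, so 219 = 10q and q = 21.9.

21.9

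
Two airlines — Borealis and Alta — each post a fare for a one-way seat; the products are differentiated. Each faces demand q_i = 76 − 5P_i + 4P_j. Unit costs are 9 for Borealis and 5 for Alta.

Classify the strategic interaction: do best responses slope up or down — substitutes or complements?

Borealis's profit: π = (P_{Borealis} − 9)(76 − 5P_{Borealis} + 4P_{Alta}).
∂π/∂P_{Borealis} = 121 − 10P_{Borealis} + 4P_{Alta} = 0 ⇒ P_{Borealis} = 12.1 + 0.4P_{Alta}.
The best-response slope dP_{Borealis}/dP_{Alta} = 0.4 > 0: the reaction function is upward-sloping, so the choices are strategic complements.

strategic complements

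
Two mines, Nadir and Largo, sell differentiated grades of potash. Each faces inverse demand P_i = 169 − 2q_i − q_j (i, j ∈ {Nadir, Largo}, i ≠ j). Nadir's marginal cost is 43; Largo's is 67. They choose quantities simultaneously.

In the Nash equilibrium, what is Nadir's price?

Mine Nadir's profit: π = q_{Nadir}(169 − 2q_{Nadir} − q_{Largo}) − 43q_{Nadir}.
∂π/∂q_{Nadir} = 126 − 4q_{Nadir} − q_{Largo} = 0 ⇒ q_{Nadir} = 31.5 − 0.25q_{Largo}.
Similarly q_{Largo} = 25.5 − 0.25q_{Nadir}.
Plugging q_{Largo} into Nadir's best response: q_{Nadir} = 31.5 − 0.25(25.5 − 0.25q_{Nadir}) ⇒ 0.9375q_{Nadir} = 25.125, so q_{Nadir} = 26.8.
Then q_{Largo} = 25.5 − 0.25·26.8 = 18.8.
P_{Nadir} = 169 − 2·26.8 − 18.8 = 96.6.

96.6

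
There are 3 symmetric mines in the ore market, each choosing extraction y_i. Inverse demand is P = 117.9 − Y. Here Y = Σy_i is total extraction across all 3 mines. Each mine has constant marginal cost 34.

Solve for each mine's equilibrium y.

A representative mine's profit is π_i = y_i(117.9 − Y) − 34y_i, with Y = y_i + Σ_{j≠i} y_j.
First-order condition: 83.9 − 2y_i − Σ_{j≠i} y_j = 0.
In a symmetric equilibrium every mine chooses the same y, so Σ_{j≠i} y_j = 2y. The condition becomes 83.9 − 4y = 0, giving y = 83.9/4 = 20.975.

20.975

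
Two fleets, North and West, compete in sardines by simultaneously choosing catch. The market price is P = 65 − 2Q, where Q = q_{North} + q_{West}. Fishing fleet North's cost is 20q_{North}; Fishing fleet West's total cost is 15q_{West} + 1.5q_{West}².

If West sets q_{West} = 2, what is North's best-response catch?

10.25

Fishing fleet North's profit: π = q_{North}(65 − 2(q_{North} + q_{West})) − 20q_{North}.
∂π/∂q_{North} = 45 − 4q_{North} − 2q_{West} = 0, so q_{North} = 11.25 − 0.5q_{West}.
At q_{West} = 2: q_{North} = 11.25 − 0.5·2 = 10.25.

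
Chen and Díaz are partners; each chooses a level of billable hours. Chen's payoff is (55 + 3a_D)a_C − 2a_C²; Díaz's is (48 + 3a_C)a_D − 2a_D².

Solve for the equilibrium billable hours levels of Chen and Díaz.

52, 51

Expanding Chen's payoff: 55a_C + 3a_Da_C − 2a_C².
∂π/∂a_C = 55 + 3a_D − 4a_C = 0, so a_C = 13.75 + 0.75a_D.
Likewise for Díaz: a_D = 12 + 0.75a_C.
Substituting the second reaction function into the first: a_C = 13.75 + 0.75(12 + 0.75a_C), which gives 0.4375a_C = 22.75 ⇒ a_C = 52.
Then a_D = 12 + 0.75·52 = 51.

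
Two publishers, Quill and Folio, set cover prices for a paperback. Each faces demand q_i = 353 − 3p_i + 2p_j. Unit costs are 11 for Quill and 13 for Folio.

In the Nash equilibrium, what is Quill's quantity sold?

Quill's profit: π = (p_{Quill} − 11)(353 − 3p_{Quill} + 2p_{Folio}).
∂π/∂p_{Quill} = 386 − 6p_{Quill} + 2p_{Folio} = 0 ⇒ p_{Quill} = 193/3 + (1/3)p_{Folio}.
Similarly p_{Folio} = 196/3 + (1/3)p_{Quill}.
Solving the two reaction functions simultaneously: (1 − (1/3)(1/3))p_{Quill} = 193/3 + (1/3)·(196/3), so (8/9)p_{Quill} = 775/9 and p_{Quill} = 96.875.
Then p_{Folio} = 196/3 + (1/3)·96.875 = 97.625.
q_{Quill} = 353 − 3·96.875 + 2·97.625 = 257.625.

257.625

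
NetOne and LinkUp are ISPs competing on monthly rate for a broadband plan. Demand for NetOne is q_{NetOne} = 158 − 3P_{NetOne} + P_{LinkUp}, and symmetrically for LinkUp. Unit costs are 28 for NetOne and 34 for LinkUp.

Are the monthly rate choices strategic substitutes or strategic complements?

strategic complements

NetOne's profit: π = (P_{NetOne} − 28)(158 − 3P_{NetOne} + P_{LinkUp}).
∂π/∂P_{NetOne} = 242 − 6P_{NetOne} + P_{LinkUp} = 0 ⇒ P_{NetOne} = 121/3 + (1/6)P_{LinkUp}.
The best-response slope dP_{NetOne}/dP_{LinkUp} = 1/6 > 0: the reaction function is upward-sloping, so the choices are strategic complements.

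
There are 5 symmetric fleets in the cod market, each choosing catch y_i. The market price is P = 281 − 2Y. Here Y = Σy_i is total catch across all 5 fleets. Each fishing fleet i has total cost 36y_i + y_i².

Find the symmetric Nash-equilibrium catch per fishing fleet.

17.5

A representative fishing fleet's profit is π_i = y_i(281 − 2Y) − 36y_i − y_i², with Y = y_i + Σ_{j≠i} y_j.
First-order condition: 245 − 6y_i − 2Σ_{j≠i} y_j = 0.
In a symmetric equilibrium every fishing fleet chooses the same y, so Σ_{j≠i} y_j = 4y. The condition becomes 245 − 14y = 0, giving y = 245/14 = 17.5.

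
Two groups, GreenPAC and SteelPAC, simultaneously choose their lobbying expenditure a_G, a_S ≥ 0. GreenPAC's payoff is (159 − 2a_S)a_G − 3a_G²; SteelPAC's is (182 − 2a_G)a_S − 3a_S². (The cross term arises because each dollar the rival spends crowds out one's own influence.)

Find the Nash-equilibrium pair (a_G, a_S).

18.4375, 24.1875

Expanding GreenPAC's payoff: 159a_G − 2a_Sa_G − 3a_G².
∂π/∂a_G = 159 − 2a_S − 6a_G = 0, so a_G = 26.5 − (1/3)a_S.
Likewise for SteelPAC: a_S = 91/3 − (1/3)a_G.
Solving the two reaction functions simultaneously: (1 − (−1/3)(−1/3))a_G = 26.5 − (1/3)·(91/3), so (8/9)a_G = 295/18 and a_G = 18.4375.
Then a_S = 91/3 − (1/3)·18.4375 = 24.1875.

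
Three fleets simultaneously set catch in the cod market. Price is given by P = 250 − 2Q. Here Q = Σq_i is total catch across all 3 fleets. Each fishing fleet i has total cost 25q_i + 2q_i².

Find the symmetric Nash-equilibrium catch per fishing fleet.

A representative fishing fleet's profit is π_i = q_i(250 − 2Q) − 25q_i − 2q_i², with Q = q_i + Σ_{j≠i} q_j.
First-order condition: 225 − 8q_i − 2Σ_{j≠i} q_j = 0.
With identical fishing fleets, set every q_j = q: then 225 − 8q − 4q = 0, i.e. q = 225/12 = 18.75.

18.75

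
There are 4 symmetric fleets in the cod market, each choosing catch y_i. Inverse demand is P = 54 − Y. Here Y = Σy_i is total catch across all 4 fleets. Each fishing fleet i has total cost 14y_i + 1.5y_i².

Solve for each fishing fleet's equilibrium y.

5

A representative fishing fleet's profit is π_i = y_i(54 − Y) − 14y_i − 1.5y_i², with Y = y_i + Σ_{j≠i} y_j.
First-order condition: 40 − 5y_i − Σ_{j≠i} y_j = 0.
With identical fishing fleets, set every y_j = y: then 40 − 5y − 3y = 0, i.e. y = 40/8 = 5.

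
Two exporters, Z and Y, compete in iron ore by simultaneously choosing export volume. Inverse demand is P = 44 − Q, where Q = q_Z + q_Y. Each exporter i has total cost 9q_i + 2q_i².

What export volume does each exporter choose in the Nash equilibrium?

Exporter Z's profit: π = q_Z(44 − (q_Z + q_Y)) − 9q_Z − 2q_Z².
∂π/∂q_Z = 35 − 6q_Z − q_Y = 0, so q_Z = 35/6 − (1/6)q_Y.
Setting q_Z = q_Y in the reaction function: q_Z = 35/6 − (1/6)q_Z, so q_Z = (35/6) / (7/6) = 5.

5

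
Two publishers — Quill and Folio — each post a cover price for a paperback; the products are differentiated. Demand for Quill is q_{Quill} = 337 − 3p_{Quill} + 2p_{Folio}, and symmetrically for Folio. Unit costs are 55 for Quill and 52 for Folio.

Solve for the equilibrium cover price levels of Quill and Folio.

Quill's profit: π = (p_{Quill} − 55)(337 − 3p_{Quill} + 2p_{Folio}).
∂π/∂p_{Quill} = 502 − 6p_{Quill} + 2p_{Folio} = 0 ⇒ p_{Quill} = 251/3 + (1/3)p_{Folio}.
Similarly p_{Folio} = 493/6 + (1/3)p_{Quill}.
Substituting the second reaction function into the first: p_{Quill} = 251/3 + (1/3)(493/6 + (1/3)p_{Quill}), which gives (8/9)p_{Quill} = 1999/18 ⇒ p_{Quill} = 124.9375.
Then p_{Folio} = 493/6 + (1/3)·124.9375 = 123.8125.

124.9375, 123.8125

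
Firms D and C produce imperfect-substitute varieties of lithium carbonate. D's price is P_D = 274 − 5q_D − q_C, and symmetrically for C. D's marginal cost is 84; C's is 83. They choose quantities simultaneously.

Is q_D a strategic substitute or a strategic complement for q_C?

Firm D's profit: π = q_D(274 − 5q_D − q_C) − 84q_D.
∂π/∂q_D = 190 − 10q_D − q_C = 0 ⇒ q_D = 19 − 0.1q_C.
The best-response slope dq_D/dq_C = −0.1 < 0: the reaction function is downward-sloping, so the choices are strategic substitutes.

strategic substitutes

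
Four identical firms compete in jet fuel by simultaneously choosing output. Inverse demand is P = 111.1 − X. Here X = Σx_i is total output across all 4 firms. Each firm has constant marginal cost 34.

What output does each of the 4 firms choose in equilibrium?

15.42

A representative firm's profit is π_i = x_i(111.1 − X) − 34x_i, with X = x_i + Σ_{j≠i} x_j.
First-order condition: 77.1 − 2x_i − Σ_{j≠i} x_j = 0.
Imposing symmetry (x_j = x for all j) turns Σ_{j≠i} x_j into 3x, so 77.1 = 5x and x = 15.42.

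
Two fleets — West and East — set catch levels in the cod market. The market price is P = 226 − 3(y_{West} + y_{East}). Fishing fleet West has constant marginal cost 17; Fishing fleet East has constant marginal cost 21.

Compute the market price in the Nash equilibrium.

Fishing fleet West's profit: π = y_{West}(226 − 3(y_{West} + y_{East})) − 17y_{West}.
∂π/∂y_{West} = 209 − 6y_{West} − 3y_{East} = 0, so y_{West} = 209/6 − 0.5y_{East}.
By the same steps for East: y_{East} = 205/6 − 0.5y_{West}.
Solving the two reaction functions simultaneously: (1 − (−0.5)(−0.5))y_{West} = 209/6 − 0.5·(205/6), so 0.75y_{West} = 17.75 and y_{West} = 71/3.
Then y_{East} = 205/6 − 0.5·(71/3) = 67/3.
Equilibrium price: P = 226 − 3·46 = 88.

88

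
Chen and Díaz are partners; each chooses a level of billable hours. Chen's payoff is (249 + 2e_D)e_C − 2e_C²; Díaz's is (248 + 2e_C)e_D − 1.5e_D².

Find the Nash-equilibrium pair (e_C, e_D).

Expanding Chen's payoff: 249e_C + 2e_De_C − 2e_C².
∂π/∂e_C = 249 + 2e_D − 4e_C = 0, so e_C = 62.25 + 0.5e_D.
Likewise for Díaz: e_D = 248/3 + (2/3)e_C.
Substituting the second reaction function into the first: e_C = 62.25 + 0.5(248/3 + (2/3)e_C), which gives (2/3)e_C = 1243/12 ⇒ e_C = 155.375.
Then e_D = 248/3 + (2/3)·155.375 = 186.25.

155.375, 186.25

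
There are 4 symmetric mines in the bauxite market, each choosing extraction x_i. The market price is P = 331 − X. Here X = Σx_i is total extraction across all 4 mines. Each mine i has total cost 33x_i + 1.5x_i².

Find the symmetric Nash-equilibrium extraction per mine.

37.25

A representative mine's profit is π_i = x_i(331 − X) − 33x_i − 1.5x_i², with X = x_i + Σ_{j≠i} x_j.
First-order condition: 298 − 5x_i − Σ_{j≠i} x_j = 0.
In a symmetric equilibrium every mine chooses the same x, so Σ_{j≠i} x_j = 3x. The condition becomes 298 − 8x = 0, giving x = 298/8 = 37.25.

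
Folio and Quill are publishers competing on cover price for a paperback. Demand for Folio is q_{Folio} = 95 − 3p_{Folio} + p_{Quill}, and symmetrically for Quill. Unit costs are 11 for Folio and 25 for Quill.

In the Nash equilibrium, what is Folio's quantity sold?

Folio's profit: π = (p_{Folio} − 11)(95 − 3p_{Folio} + p_{Quill}).
∂π/∂p_{Folio} = 128 − 6p_{Folio} + p_{Quill} = 0 ⇒ p_{Folio} = 64/3 + (1/6)p_{Quill}.
Similarly p_{Quill} = 85/3 + (1/6)p_{Folio}.
Solving the two reaction functions simultaneously: (1 − (1/6)(1/6))p_{Folio} = 64/3 + (1/6)·(85/3), so (35/36)p_{Folio} = 469/18 and p_{Folio} = 26.8.
Then p_{Quill} = 85/3 + (1/6)·26.8 = 32.8.
q_{Folio} = 95 − 3·26.8 + 32.8 = 47.4.

47.4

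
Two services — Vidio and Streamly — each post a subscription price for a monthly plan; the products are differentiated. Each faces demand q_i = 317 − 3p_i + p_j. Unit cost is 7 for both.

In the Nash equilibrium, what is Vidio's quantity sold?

181.8

Vidio's profit: π = (p_{Vidio} − 7)(317 − 3p_{Vidio} + p_{Streamly}).
∂π/∂p_{Vidio} = 338 − 6p_{Vidio} + p_{Streamly} = 0 ⇒ p_{Vidio} = 169/3 + (1/6)p_{Streamly}.
The game is symmetric, so in equilibrium p_{Streamly} = p_{Vidio}: the reaction function gives (5/6)p_{Vidio} = 169/3, hence p_{Vidio} = 67.6.
q_{Vidio} = 317 − 3·67.6 + 67.6 = 181.8.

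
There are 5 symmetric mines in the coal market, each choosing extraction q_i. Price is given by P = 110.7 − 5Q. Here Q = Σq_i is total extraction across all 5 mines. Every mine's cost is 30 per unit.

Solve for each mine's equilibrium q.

A representative mine's profit is π_i = q_i(110.7 − 5Q) − 30q_i, with Q = q_i + Σ_{j≠i} q_j.
First-order condition: 80.7 − 10q_i − 5Σ_{j≠i} q_j = 0.
Imposing symmetry (q_j = q for all j) turns Σ_{j≠i} q_j into 4q, so 80.7 = 30q and q = 2.69.

2.69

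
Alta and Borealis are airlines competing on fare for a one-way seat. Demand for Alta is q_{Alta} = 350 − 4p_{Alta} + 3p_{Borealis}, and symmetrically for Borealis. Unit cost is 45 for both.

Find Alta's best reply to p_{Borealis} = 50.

85

Alta's profit: π = (p_{Alta} − 45)(350 − 4p_{Alta} + 3p_{Borealis}).
∂π/∂p_{Alta} = 530 − 8p_{Alta} + 3p_{Borealis} = 0 ⇒ p_{Alta} = 66.25 + 0.375p_{Borealis}.
At p_{Borealis} = 50: p_{Alta} = 66.25 + 0.375·50 = 85.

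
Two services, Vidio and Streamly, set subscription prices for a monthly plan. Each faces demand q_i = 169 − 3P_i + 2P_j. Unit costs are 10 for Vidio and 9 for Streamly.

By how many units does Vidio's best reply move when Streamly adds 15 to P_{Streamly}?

5

Vidio's profit: π = (P_{Vidio} − 10)(169 − 3P_{Vidio} + 2P_{Streamly}).
∂π/∂P_{Vidio} = 199 − 6P_{Vidio} + 2P_{Streamly} = 0 ⇒ P_{Vidio} = 199/6 + (1/3)P_{Streamly}.
The reaction-function slope is 1/3, so a 15-unit rise in P_{Streamly} moves P_{Vidio} by 1/3 × 15 = 5. Vidio's best response rises — the actions are strategic complements.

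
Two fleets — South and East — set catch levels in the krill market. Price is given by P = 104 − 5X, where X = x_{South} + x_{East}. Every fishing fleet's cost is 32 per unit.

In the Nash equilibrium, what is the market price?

56

Fishing fleet South's profit: π = x_{South}(104 − 5(x_{South} + x_{East})) − 32x_{South}.
∂π/∂x_{South} = 72 − 10x_{South} − 5x_{East} = 0, so x_{South} = 7.2 − 0.5x_{East}.
Setting x_{South} = x_{East} in the reaction function: x_{South} = 7.2 − 0.5x_{South}, so x_{South} = 7.2 / 1.5 = 4.8.
Equilibrium price: P = 104 − 5·9.6 = 56.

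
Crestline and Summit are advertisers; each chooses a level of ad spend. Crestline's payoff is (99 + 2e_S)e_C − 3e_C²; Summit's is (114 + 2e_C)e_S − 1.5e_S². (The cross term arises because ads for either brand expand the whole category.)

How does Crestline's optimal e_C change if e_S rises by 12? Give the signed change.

Expanding Crestline's payoff: 99e_C + 2e_Se_C − 3e_C².
∂π/∂e_C = 99 + 2e_S − 6e_C = 0, so e_C = 16.5 + (1/3)e_S.
The reaction-function slope is 1/3, so a 12-unit rise in e_S moves e_C by 1/3 × 12 = 4. Crestline's best response rises — the actions are strategic complements.

4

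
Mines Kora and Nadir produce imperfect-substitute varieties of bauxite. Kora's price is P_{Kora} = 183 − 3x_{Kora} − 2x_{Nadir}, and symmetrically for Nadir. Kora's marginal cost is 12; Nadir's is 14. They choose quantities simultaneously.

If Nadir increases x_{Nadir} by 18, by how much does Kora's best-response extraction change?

-6

Mine Kora's profit: π = x_{Kora}(183 − 3x_{Kora} − 2x_{Nadir}) − 12x_{Kora}.
∂π/∂x_{Kora} = 171 − 6x_{Kora} − 2x_{Nadir} = 0 ⇒ x_{Kora} = 28.5 − (1/3)x_{Nadir}.
The reaction-function slope is −1/3, so an 18-unit rise in x_{Nadir} moves x_{Kora} by −1/3 × 18 = −6. Kora's best response falls — the actions are strategic substitutes.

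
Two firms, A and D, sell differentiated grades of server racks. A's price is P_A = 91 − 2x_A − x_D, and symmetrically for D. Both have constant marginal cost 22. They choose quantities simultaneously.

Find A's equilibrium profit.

380.88

Firm A's profit: π = x_A(91 − 2x_A − x_D) − 22x_A.
∂π/∂x_A = 69 − 4x_A − x_D = 0 ⇒ x_A = 17.25 − 0.25x_D.
By symmetry x_D = x_A; substituting into the reaction function, 1.25x_A = 17.25 and x_A = 13.8.
P_A = 91 − 2·13.8 − 13.8 = 49.6.
Profit = (49.6 − 22)·13.8 = 380.88.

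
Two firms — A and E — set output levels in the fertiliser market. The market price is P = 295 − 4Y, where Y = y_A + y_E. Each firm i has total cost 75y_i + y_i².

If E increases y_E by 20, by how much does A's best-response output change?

Firm A's profit: π = y_A(295 − 4(y_A + y_E)) − 75y_A − y_A².
∂π/∂y_A = 220 − 10y_A − 4y_E = 0, so y_A = 22 − 0.4y_E.
The reaction-function slope is −0.4, so a 20-unit rise in y_E moves y_A by −0.4 × 20 = −8. A's best response falls — the actions are strategic substitutes.

-8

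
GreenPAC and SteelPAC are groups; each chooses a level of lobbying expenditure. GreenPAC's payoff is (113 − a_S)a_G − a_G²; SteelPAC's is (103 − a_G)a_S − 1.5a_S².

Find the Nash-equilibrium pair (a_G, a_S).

Expanding GreenPAC's payoff: 113a_G − a_Sa_G − a_G².
∂π/∂a_G = 113 − a_S − 2a_G = 0, so a_G = 56.5 − 0.5a_S.
Likewise for SteelPAC: a_S = 103/3 − (1/3)a_G.
Solving the two reaction functions simultaneously: (1 − (−0.5)(−1/3))a_G = 56.5 − 0.5·(103/3), so (5/6)a_G = 118/3 and a_G = 47.2.
Then a_S = 103/3 − (1/3)·47.2 = 18.6.

47.2, 18.6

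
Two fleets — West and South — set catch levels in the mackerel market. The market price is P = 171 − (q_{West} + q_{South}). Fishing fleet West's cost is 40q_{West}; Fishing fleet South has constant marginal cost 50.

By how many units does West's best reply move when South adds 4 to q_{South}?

-2

Fishing fleet West's profit: π = q_{West}(171 − (q_{West} + q_{South})) − 40q_{West}.
∂π/∂q_{West} = 131 − 2q_{West} − q_{South} = 0, so q_{West} = 65.5 − 0.5q_{South}.
The reaction-function slope is −0.5, so a 4-unit rise in q_{South} moves q_{West} by −0.5 × 4 = −2. West's best response falls — the actions are strategic substitutes.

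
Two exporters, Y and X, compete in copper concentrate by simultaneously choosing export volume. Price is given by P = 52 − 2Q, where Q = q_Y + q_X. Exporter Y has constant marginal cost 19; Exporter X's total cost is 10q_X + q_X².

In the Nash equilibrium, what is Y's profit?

64.98

Exporter Y's profit: π = q_Y(52 − 2(q_Y + q_X)) − 19q_Y.
∂π/∂q_Y = 33 − 4q_Y − 2q_X = 0, so q_Y = 8.25 − 0.5q_X.
For X: ∂π/∂q_X = 42 − 6q_X − 2q_Y = 0 ⇒ q_X = 7 − (1/3)q_Y.
Solving the two reaction functions simultaneously: (1 − (−0.5)(−1/3))q_Y = 8.25 − 0.5·7, so (5/6)q_Y = 4.75 and q_Y = 5.7.
Then q_X = 7 − (1/3)·5.7 = 5.1.
Price P = 52 − 2·10.8 = 30.4.
Y's profit: (30.4 − 19)·5.7 = 64.98.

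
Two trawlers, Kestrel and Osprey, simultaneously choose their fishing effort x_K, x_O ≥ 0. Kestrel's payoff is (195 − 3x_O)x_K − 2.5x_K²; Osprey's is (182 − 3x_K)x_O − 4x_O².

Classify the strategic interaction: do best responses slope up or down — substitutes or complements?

Expanding Kestrel's payoff: 195x_K − 3x_Ox_K − 2.5x_K².
∂π/∂x_K = 195 − 3x_O − 5x_K = 0, so x_K = 39 − 0.6x_O.
The best-response slope dx_K/dx_O = −0.6 < 0: the reaction function is downward-sloping, so the choices are strategic substitutes.

strategic substitutes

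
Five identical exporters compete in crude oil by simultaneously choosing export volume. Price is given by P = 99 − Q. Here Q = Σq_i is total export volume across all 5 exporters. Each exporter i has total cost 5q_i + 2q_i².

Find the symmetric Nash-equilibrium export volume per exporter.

9.4

A representative exporter's profit is π_i = q_i(99 − Q) − 5q_i − 2q_i², with Q = q_i + Σ_{j≠i} q_j.
First-order condition: 94 − 6q_i − Σ_{j≠i} q_j = 0.
With identical exporters, set every q_j = q: then 94 − 6q − 4q = 0, i.e. q = 94/10 = 9.4.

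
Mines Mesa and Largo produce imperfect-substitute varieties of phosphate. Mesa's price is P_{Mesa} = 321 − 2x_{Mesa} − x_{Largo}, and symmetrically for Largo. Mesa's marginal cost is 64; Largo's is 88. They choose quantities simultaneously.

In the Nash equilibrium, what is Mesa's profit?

5618

Mine Mesa's profit: π = x_{Mesa}(321 − 2x_{Mesa} − x_{Largo}) − 64x_{Mesa}.
∂π/∂x_{Mesa} = 257 − 4x_{Mesa} − x_{Largo} = 0 ⇒ x_{Mesa} = 64.25 − 0.25x_{Largo}.
Similarly x_{Largo} = 58.25 − 0.25x_{Mesa}.
Plugging x_{Largo} into Mesa's best response: x_{Mesa} = 64.25 − 0.25(58.25 − 0.25x_{Mesa}) ⇒ 0.9375x_{Mesa} = 49.6875, so x_{Mesa} = 53.
Then x_{Largo} = 58.25 − 0.25·53 = 45.
P_{Mesa} = 321 − 2·53 − 45 = 170.
Profit = (170 − 64)·53 = 5618.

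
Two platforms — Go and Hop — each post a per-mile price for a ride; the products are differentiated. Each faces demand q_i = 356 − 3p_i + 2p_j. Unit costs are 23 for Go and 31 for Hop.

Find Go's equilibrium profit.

21547.6875

Go's profit: π = (p_{Go} − 23)(356 − 3p_{Go} + 2p_{Hop}).
∂π/∂p_{Go} = 425 − 6p_{Go} + 2p_{Hop} = 0 ⇒ p_{Go} = 425/6 + (1/3)p_{Hop}.
Similarly p_{Hop} = 449/6 + (1/3)p_{Go}.
Substituting the second reaction function into the first: p_{Go} = 425/6 + (1/3)(449/6 + (1/3)p_{Go}), which gives (8/9)p_{Go} = 862/9 ⇒ p_{Go} = 107.75.
Then p_{Hop} = 449/6 + (1/3)·107.75 = 110.75.
q_{Go} = 356 − 3·107.75 + 2·110.75 = 254.25.
Profit = (107.75 − 23)·254.25 = 21547.6875.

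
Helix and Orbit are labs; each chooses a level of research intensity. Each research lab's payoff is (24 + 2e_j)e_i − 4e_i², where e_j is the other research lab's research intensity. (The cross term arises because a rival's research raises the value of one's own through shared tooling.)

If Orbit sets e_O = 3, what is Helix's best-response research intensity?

3.75

Helix's payoff is (24 + 2e_O)e_H − 4e_H².
∂π/∂e_H = 24 + 2e_O − 8e_H = 0, so e_H = 3 + 0.25e_O.
At e_O = 3: e_H = 3 + 0.25·3 = 3.75.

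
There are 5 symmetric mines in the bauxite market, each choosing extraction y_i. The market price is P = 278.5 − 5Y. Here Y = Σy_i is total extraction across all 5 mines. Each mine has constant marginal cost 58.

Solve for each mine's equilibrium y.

7.35

A representative mine's profit is π_i = y_i(278.5 − 5Y) − 58y_i, with Y = y_i + Σ_{j≠i} y_j.
First-order condition: 220.5 − 10y_i − 5Σ_{j≠i} y_j = 0.
With identical mines, set every y_j = y: then 220.5 − 10y − 20y = 0, i.e. y = 220.5/30 = 7.35.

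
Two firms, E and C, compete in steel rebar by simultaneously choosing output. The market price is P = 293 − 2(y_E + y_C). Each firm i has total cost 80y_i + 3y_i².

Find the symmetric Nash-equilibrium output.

17.75

Firm E's profit: π = y_E(293 − 2(y_E + y_C)) − 80y_E − 3y_E².
∂π/∂y_E = 213 − 10y_E − 2y_C = 0, so y_E = 21.3 − 0.2y_C.
By symmetry y_C = y_E; substituting into the reaction function, 1.2y_E = 21.3 and y_E = 17.75.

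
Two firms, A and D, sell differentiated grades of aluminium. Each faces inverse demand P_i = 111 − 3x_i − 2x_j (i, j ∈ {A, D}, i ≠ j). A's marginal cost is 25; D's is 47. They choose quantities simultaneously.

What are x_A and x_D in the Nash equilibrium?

Firm A's profit: π = x_A(111 − 3x_A − 2x_D) − 25x_A.
∂π/∂x_A = 86 − 6x_A − 2x_D = 0 ⇒ x_A = 43/3 − (1/3)x_D.
Similarly x_D = 32/3 − (1/3)x_A.
Substituting the second reaction function into the first: x_A = 43/3 − (1/3)(32/3 − (1/3)x_A), which gives (8/9)x_A = 97/9 ⇒ x_A = 12.125.
Then x_D = 32/3 − (1/3)·12.125 = 6.625.

12.125, 6.625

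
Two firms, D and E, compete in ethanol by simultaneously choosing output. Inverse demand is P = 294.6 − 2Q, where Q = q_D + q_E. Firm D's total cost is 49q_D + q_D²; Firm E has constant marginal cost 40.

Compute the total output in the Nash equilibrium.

Firm D's profit: π = q_D(294.6 − 2(q_D + q_E)) − 49q_D − q_D².
∂π/∂q_D = 245.6 − 6q_D − 2q_E = 0, so q_D = 614/15 − (1/3)q_E.
For E: ∂π/∂q_E = 254.6 − 4q_E − 2q_D = 0 ⇒ q_E = 63.65 − 0.5q_D.
Plugging q_E into D's best response: q_D = 614/15 − (1/3)(63.65 − 0.5q_D) ⇒ (5/6)q_D = 1183/60, so q_D = 23.66.
Then q_E = 63.65 − 0.5·23.66 = 51.82.
Total output: 23.66 + 51.82 = 75.48.

75.48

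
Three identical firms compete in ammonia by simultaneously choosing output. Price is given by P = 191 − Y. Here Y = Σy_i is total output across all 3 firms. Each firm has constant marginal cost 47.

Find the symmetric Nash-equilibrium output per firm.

36

A representative firm's profit is π_i = y_i(191 − Y) − 47y_i, with Y = y_i + Σ_{j≠i} y_j.
First-order condition: 144 − 2y_i − Σ_{j≠i} y_j = 0.
In a symmetric equilibrium every firm chooses the same y, so Σ_{j≠i} y_j = 2y. The condition becomes 144 − 4y = 0, giving y = 144/4 = 36.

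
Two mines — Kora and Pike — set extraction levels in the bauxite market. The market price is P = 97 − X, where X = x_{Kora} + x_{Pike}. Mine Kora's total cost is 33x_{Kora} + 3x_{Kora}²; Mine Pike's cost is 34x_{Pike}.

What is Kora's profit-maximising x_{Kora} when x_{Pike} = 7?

7.125

Mine Kora's profit: π = x_{Kora}(97 − (x_{Kora} + x_{Pike})) − 33x_{Kora} − 3x_{Kora}².
∂π/∂x_{Kora} = 64 − 8x_{Kora} − x_{Pike} = 0, so x_{Kora} = 8 − 0.125x_{Pike}.
At x_{Pike} = 7: x_{Kora} = 8 − 0.125·7 = 7.125.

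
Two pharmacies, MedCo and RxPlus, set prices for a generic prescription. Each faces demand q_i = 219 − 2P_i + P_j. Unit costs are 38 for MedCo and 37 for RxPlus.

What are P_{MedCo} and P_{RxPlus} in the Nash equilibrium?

98.2, 97.8

MedCo's profit: π = (P_{MedCo} − 38)(219 − 2P_{MedCo} + P_{RxPlus}).
∂π/∂P_{MedCo} = 295 − 4P_{MedCo} + P_{RxPlus} = 0 ⇒ P_{MedCo} = 73.75 + 0.25P_{RxPlus}.
Similarly P_{RxPlus} = 73.25 + 0.25P_{MedCo}.
Solving the two reaction functions simultaneously: (1 − (0.25)(0.25))P_{MedCo} = 73.75 + 0.25·73.25, so 0.9375P_{MedCo} = 92.0625 and P_{MedCo} = 98.2.
Then P_{RxPlus} = 73.25 + 0.25·98.2 = 97.8.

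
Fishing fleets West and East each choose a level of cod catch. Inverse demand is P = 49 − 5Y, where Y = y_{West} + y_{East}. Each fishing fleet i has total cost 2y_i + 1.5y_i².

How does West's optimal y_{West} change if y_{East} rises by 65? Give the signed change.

Fishing fleet West's profit: π = y_{West}(49 − 5(y_{West} + y_{East})) − 2y_{West} − 1.5y_{West}².
∂π/∂y_{West} = 47 − 13y_{West} − 5y_{East} = 0, so y_{West} = 47/13 − (5/13)y_{East}.
The reaction-function slope is −5/13, so a 65-unit rise in y_{East} moves y_{West} by −5/13 × 65 = −25. West's best response falls — the actions are strategic substitutes.

-25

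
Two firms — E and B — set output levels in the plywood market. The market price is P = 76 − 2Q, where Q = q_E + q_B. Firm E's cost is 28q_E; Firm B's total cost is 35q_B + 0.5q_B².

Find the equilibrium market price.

Firm E's profit: π = q_E(76 − 2(q_E + q_B)) − 28q_E.
∂π/∂q_E = 48 − 4q_E − 2q_B = 0, so q_E = 12 − 0.5q_B.
For B: ∂π/∂q_B = 41 − 5q_B − 2q_E = 0 ⇒ q_B = 8.2 − 0.4q_E.
Solving the two reaction functions simultaneously: (1 − (−0.5)(−0.4))q_E = 12 − 0.5·8.2, so 0.8q_E = 7.9 and q_E = 9.875.
Then q_B = 8.2 − 0.4·9.875 = 4.25.
Equilibrium price: P = 76 − 2·14.125 = 47.75.

47.75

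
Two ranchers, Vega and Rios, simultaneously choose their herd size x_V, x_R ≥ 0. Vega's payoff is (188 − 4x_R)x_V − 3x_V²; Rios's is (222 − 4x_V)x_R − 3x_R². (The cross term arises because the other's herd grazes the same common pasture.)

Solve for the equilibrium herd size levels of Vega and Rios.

12, 29

Expanding Vega's payoff: 188x_V − 4x_Rx_V − 3x_V².
∂π/∂x_V = 188 − 4x_R − 6x_V = 0, so x_V = 94/3 − (2/3)x_R.
Likewise for Rios: x_R = 37 − (2/3)x_V.
Solving the two reaction functions simultaneously: (1 − (−2/3)(−2/3))x_V = 94/3 − (2/3)·37, so (5/9)x_V = 20/3 and x_V = 12.
Then x_R = 37 − (2/3)·12 = 29.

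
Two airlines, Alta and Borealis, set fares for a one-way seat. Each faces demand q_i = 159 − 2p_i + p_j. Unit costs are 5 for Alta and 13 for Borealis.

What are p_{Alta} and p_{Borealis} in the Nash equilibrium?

Alta's profit: π = (p_{Alta} − 5)(159 − 2p_{Alta} + p_{Borealis}).
∂π/∂p_{Alta} = 169 − 4p_{Alta} + p_{Borealis} = 0 ⇒ p_{Alta} = 42.25 + 0.25p_{Borealis}.
Similarly p_{Borealis} = 46.25 + 0.25p_{Alta}.
Solving the two reaction functions simultaneously: (1 − (0.25)(0.25))p_{Alta} = 42.25 + 0.25·46.25, so 0.9375p_{Alta} = 53.8125 and p_{Alta} = 57.4.
Then p_{Borealis} = 46.25 + 0.25·57.4 = 60.6.

57.4, 60.6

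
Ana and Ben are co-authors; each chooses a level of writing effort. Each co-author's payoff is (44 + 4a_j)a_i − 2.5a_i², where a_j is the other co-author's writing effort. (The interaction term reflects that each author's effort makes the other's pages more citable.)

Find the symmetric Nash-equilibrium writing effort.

44

Ana's payoff is (44 + 4a_B)a_A − 2.5a_A².
∂π/∂a_A = 44 + 4a_B − 5a_A = 0, so a_A = 8.8 + 0.8a_B.
The game is symmetric, so in equilibrium a_B = a_A: the reaction function gives 0.2a_A = 8.8, hence a_A = 44.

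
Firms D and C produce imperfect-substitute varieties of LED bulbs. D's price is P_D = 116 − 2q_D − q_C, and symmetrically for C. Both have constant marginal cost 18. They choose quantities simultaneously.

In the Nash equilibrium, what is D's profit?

Firm D's profit: π = q_D(116 − 2q_D − q_C) − 18q_D.
∂π/∂q_D = 98 − 4q_D − q_C = 0 ⇒ q_D = 24.5 − 0.25q_C.
The game is symmetric, so in equilibrium q_C = q_D: the reaction function gives 1.25q_D = 24.5, hence q_D = 19.6.
P_D = 116 − 2·19.6 − 19.6 = 57.2.
Profit = (57.2 − 18)·19.6 = 768.32.

768.32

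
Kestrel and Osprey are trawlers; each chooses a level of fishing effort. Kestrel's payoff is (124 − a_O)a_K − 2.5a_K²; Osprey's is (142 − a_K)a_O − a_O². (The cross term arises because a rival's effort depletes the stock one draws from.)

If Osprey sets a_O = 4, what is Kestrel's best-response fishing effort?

Expanding Kestrel's payoff: 124a_K − a_Oa_K − 2.5a_K².
∂π/∂a_K = 124 − a_O − 5a_K = 0, so a_K = 24.8 − 0.2a_O.
At a_O = 4: a_K = 24.8 − 0.2·4 = 24.

24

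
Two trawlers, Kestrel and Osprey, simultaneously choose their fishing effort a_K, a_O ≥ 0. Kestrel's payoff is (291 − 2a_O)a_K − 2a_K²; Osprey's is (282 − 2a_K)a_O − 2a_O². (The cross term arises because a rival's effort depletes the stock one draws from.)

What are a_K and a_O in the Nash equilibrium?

50, 45.5

Expanding Kestrel's payoff: 291a_K − 2a_Oa_K − 2a_K².
∂π/∂a_K = 291 − 2a_O − 4a_K = 0, so a_K = 72.75 − 0.5a_O.
Likewise for Osprey: a_O = 70.5 − 0.5a_K.
Substituting the second reaction function into the first: a_K = 72.75 − 0.5(70.5 − 0.5a_K), which gives 0.75a_K = 37.5 ⇒ a_K = 50.
Then a_O = 70.5 − 0.5·50 = 45.5.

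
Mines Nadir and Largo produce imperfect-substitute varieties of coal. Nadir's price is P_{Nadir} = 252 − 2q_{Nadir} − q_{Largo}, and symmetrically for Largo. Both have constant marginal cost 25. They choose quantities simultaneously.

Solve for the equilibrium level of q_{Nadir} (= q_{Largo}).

45.4

Mine Nadir's profit: π = q_{Nadir}(252 − 2q_{Nadir} − q_{Largo}) − 25q_{Nadir}.
∂π/∂q_{Nadir} = 227 − 4q_{Nadir} − q_{Largo} = 0 ⇒ q_{Nadir} = 56.75 − 0.25q_{Largo}.
The game is symmetric, so in equilibrium q_{Largo} = q_{Nadir}: the reaction function gives 1.25q_{Nadir} = 56.75, hence q_{Nadir} = 45.4.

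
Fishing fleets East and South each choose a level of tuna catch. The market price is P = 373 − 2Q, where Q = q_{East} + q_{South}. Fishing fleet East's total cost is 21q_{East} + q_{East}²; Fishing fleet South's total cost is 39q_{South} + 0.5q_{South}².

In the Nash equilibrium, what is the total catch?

Fishing fleet East's profit: π = q_{East}(373 − 2(q_{East} + q_{South})) − 21q_{East} − q_{East}².
∂π/∂q_{East} = 352 − 6q_{East} − 2q_{South} = 0, so q_{East} = 176/3 − (1/3)q_{South}.
For South: ∂π/∂q_{South} = 334 − 5q_{South} − 2q_{East} = 0 ⇒ q_{South} = 66.8 − 0.4q_{East}.
Solving the two reaction functions simultaneously: (1 − (−1/3)(−0.4))q_{East} = 176/3 − (1/3)·66.8, so (13/15)q_{East} = 36.4 and q_{East} = 42.
Then q_{South} = 66.8 − 0.4·42 = 50.
Total catch: 42 + 50 = 92.

92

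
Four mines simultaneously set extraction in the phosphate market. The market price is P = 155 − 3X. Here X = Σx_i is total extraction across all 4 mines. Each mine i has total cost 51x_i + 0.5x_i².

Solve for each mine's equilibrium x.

6.5

A representative mine's profit is π_i = x_i(155 − 3X) − 51x_i − 0.5x_i², with X = x_i + Σ_{j≠i} x_j.
First-order condition: 104 − 7x_i − 3Σ_{j≠i} x_j = 0.
In a symmetric equilibrium every mine chooses the same x, so Σ_{j≠i} x_j = 3x. The condition becomes 104 − 16x = 0, giving x = 104/16 = 6.5.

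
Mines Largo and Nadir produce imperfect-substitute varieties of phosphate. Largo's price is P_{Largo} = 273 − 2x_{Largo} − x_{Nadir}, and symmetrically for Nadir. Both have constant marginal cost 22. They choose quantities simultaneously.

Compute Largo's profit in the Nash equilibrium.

5040.08

Mine Largo's profit: π = x_{Largo}(273 − 2x_{Largo} − x_{Nadir}) − 22x_{Largo}.
∂π/∂x_{Largo} = 251 − 4x_{Largo} − x_{Nadir} = 0 ⇒ x_{Largo} = 62.75 − 0.25x_{Nadir}.
Setting x_{Largo} = x_{Nadir} in the reaction function: x_{Largo} = 62.75 − 0.25x_{Largo}, so x_{Largo} = 62.75 / 1.25 = 50.2.
P_{Largo} = 273 − 2·50.2 − 50.2 = 122.4.
Profit = (122.4 − 22)·50.2 = 5040.08.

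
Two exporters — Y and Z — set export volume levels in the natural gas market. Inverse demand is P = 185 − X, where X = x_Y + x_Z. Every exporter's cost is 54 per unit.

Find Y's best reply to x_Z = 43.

Exporter Y's profit: π = x_Y(185 − (x_Y + x_Z)) − 54x_Y.
∂π/∂x_Y = 131 − 2x_Y − x_Z = 0, so x_Y = 65.5 − 0.5x_Z.
At x_Z = 43: x_Y = 65.5 − 0.5·43 = 44.

44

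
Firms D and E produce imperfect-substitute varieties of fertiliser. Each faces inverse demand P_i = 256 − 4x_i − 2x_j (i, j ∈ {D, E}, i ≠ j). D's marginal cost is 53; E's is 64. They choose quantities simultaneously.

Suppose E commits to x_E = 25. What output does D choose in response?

Firm D's profit: π = x_D(256 − 4x_D − 2x_E) − 53x_D.
∂π/∂x_D = 203 − 8x_D − 2x_E = 0 ⇒ x_D = 25.375 − 0.25x_E.
At x_E = 25: x_D = 25.375 − 0.25·25 = 19.125.

19.125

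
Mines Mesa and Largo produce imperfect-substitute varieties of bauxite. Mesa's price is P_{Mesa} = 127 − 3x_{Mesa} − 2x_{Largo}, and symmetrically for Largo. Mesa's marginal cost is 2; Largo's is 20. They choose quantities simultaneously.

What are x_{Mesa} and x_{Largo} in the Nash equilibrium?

16.75, 12.25

Mine Mesa's profit: π = x_{Mesa}(127 − 3x_{Mesa} − 2x_{Largo}) − 2x_{Mesa}.
∂π/∂x_{Mesa} = 125 − 6x_{Mesa} − 2x_{Largo} = 0 ⇒ x_{Mesa} = 125/6 − (1/3)x_{Largo}.
Similarly x_{Largo} = 107/6 − (1/3)x_{Mesa}.
Substituting the second reaction function into the first: x_{Mesa} = 125/6 − (1/3)(107/6 − (1/3)x_{Mesa}), which gives (8/9)x_{Mesa} = 134/9 ⇒ x_{Mesa} = 16.75.
Then x_{Largo} = 107/6 − (1/3)·16.75 = 12.25.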